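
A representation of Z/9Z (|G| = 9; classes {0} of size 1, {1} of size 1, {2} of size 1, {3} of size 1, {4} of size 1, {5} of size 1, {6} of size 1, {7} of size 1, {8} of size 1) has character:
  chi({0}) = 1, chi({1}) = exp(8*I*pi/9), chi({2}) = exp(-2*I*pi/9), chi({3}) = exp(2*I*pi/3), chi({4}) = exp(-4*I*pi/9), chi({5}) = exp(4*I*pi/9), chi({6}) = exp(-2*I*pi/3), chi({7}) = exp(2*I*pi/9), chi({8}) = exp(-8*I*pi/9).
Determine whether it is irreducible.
Irreducible: <chi, chi> = 1.

Proof sketch: <chi, chi> = (1/|G|) sum_C |C| * |chi(C)|^2 = (1/9)[1*|1|^2 + 1*|exp(8*I*pi/9)|^2 + 1*|exp(-2*I*pi/9)|^2 + 1*|exp(2*I*pi/3)|^2 + 1*|exp(-4*I*pi/9)|^2 + 1*|exp(4*I*pi/9)|^2 + 1*|exp(-2*I*pi/3)|^2 + 1*|exp(2*I*pi/9)|^2 + 1*|exp(-8*I*pi/9)|^2]
  = (1/9)[(1) + (1) + (1) + (1) + (1) + (1) + (1) + (1) + (1)] = 9/9 = 1.
(Exp terms are combined using exp(i*s)*conj(exp(i*t)) = exp(i*(s-t)), and sums of them are collapsed using the identity that for every m > 1 the m distinct m-th roots of unity sum to 0, e.g. 1 + exp(2*I*pi/3) + exp(-2*I*pi/3) = 0.)
A character is irreducible iff <chi, chi> = 1, so this representation is irreducible.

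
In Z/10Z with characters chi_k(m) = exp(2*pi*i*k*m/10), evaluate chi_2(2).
chi_2(2) = zeta_10^4 = exp(4*I*pi/5)

Justification: chi_2(2) = zeta_10^(2*2) = zeta_10^4. Since zeta_10^10 = 1, this equals zeta_10^4 = exp(2*pi*i*4/10) = exp(4*I*pi/5).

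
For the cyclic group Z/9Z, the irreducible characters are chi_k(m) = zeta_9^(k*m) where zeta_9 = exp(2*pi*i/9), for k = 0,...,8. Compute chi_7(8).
chi_7(8) = zeta_9^56 = exp(4*I*pi/9)

Derivation: chi_7(8) = zeta_9^(7*8) = zeta_9^56. Since zeta_9^9 = 1, this equals zeta_9^2 = exp(2*pi*i*2/9) = exp(4*I*pi/9).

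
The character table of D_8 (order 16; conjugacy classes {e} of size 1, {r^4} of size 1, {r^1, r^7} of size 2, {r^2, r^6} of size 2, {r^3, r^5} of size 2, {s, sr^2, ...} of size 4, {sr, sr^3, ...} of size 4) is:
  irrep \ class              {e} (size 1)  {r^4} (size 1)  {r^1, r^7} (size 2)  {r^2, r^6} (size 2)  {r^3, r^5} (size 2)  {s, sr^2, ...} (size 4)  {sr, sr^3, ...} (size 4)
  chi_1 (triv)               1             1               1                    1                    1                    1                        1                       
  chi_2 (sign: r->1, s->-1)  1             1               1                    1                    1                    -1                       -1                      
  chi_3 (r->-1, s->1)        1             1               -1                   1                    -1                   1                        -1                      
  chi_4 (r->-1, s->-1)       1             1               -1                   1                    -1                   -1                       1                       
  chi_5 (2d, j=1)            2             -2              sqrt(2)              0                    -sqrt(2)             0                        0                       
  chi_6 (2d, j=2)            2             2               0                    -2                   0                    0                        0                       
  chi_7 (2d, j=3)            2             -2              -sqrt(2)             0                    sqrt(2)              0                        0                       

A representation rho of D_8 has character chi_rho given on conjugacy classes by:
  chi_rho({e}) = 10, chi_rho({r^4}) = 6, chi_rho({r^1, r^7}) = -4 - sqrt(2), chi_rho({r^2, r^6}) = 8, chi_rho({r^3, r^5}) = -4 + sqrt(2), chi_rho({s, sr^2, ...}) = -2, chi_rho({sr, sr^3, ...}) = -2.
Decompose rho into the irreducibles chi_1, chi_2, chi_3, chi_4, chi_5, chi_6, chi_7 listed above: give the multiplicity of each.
Multiplicities: chi_1: 0, chi_2: 2, chi_3: 3, chi_4: 3, chi_5: 0, chi_6: 0, chi_7: 1.

Explanation: Use <chi_rho, chi> = (1/|G|) sum_C |C| * chi_rho(C) * conj(chi(C)) with |G| = 16 for each irreducible chi in the table:
  <chi_rho, chi_1> = (1/16)[1*(10)*conj(1) + 1*(6)*conj(1) + 2*(-4 - sqrt(2))*conj(1) + 2*(8)*conj(1) + 2*(-4 + sqrt(2))*conj(1) + 4*(-2)*conj(1) + 4*(-2)*conj(1)]
      = (1/16)[(10) + (6) + (-8 - 2*sqrt(2)) + (16) + (-8 + 2*sqrt(2)) + (-8) + (-8)] = 0/16 = 0
  <chi_rho, chi_2> = (1/16)[1*(10)*conj(1) + 1*(6)*conj(1) + 2*(-4 - sqrt(2))*conj(1) + 2*(8)*conj(1) + 2*(-4 + sqrt(2))*conj(1) + 4*(-2)*conj(-1) + 4*(-2)*conj(-1)]
      = (1/16)[(10) + (6) + (-8 - 2*sqrt(2)) + (16) + (-8 + 2*sqrt(2)) + (8) + (8)] = 32/16 = 2
  <chi_rho, chi_3> = (1/16)[1*(10)*conj(1) + 1*(6)*conj(1) + 2*(-4 - sqrt(2))*conj(-1) + 2*(8)*conj(1) + 2*(-4 + sqrt(2))*conj(-1) + 4*(-2)*conj(1) + 4*(-2)*conj(-1)]
      = (1/16)[(10) + (6) + (2*sqrt(2) + 8) + (16) + (8 - 2*sqrt(2)) + (-8) + (8)] = 48/16 = 3
  <chi_rho, chi_4> = (1/16)[1*(10)*conj(1) + 1*(6)*conj(1) + 2*(-4 - sqrt(2))*conj(-1) + 2*(8)*conj(1) + 2*(-4 + sqrt(2))*conj(-1) + 4*(-2)*conj(-1) + 4*(-2)*conj(1)]
      = (1/16)[(10) + (6) + (2*sqrt(2) + 8) + (16) + (8 - 2*sqrt(2)) + (8) + (-8)] = 48/16 = 3
  <chi_rho, chi_5> = (1/16)[1*(10)*conj(2) + 1*(6)*conj(-2) + 2*(-4 - sqrt(2))*conj(sqrt(2)) + 2*(8)*conj(0) + 2*(-4 + sqrt(2))*conj(-sqrt(2)) + 4*(-2)*conj(0) + 4*(-2)*conj(0)]
      = (1/16)[(20) + (-12) + (-8*sqrt(2) - 4) + (0) + (-4 + 8*sqrt(2)) + (0) + (0)] = 0/16 = 0
  <chi_rho, chi_6> = (1/16)[1*(10)*conj(2) + 1*(6)*conj(2) + 2*(-4 - sqrt(2))*conj(0) + 2*(8)*conj(-2) + 2*(-4 + sqrt(2))*conj(0) + 4*(-2)*conj(0) + 4*(-2)*conj(0)]
      = (1/16)[(20) + (12) + (0) + (-32) + (0) + (0) + (0)] = 0/16 = 0
  <chi_rho, chi_7> = (1/16)[1*(10)*conj(2) + 1*(6)*conj(-2) + 2*(-4 - sqrt(2))*conj(-sqrt(2)) + 2*(8)*conj(0) + 2*(-4 + sqrt(2))*conj(sqrt(2)) + 4*(-2)*conj(0) + 4*(-2)*conj(0)]
      = (1/16)[(20) + (-12) + (4 + 8*sqrt(2)) + (0) + (4 - 8*sqrt(2)) + (0) + (0)] = 16/16 = 1
Dimension check: dim(rho) = sum (mult * dim) = 0*1 + 2*1 + 3*1 + 3*1 + 0*2 + 0*2 + 1*2 = 10 = chi_rho(e) = 10.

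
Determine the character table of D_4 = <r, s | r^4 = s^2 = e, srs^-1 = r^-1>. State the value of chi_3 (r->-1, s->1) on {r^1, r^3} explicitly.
Conjugacy classes: {e} of size 1, {r^2} of size 1, {r^1, r^3} of size 2, {s, sr^2, ...} of size 2, {sr, sr^3, ...} of size 2.
Character table:
  irrep \ class              {e} (size 1)  {r^2} (size 1)  {r^1, r^3} (size 2)  {s, sr^2, ...} (size 2)  {sr, sr^3, ...} (size 2)
  chi_1 (triv)               1             1               1                    1                        1                       
  chi_2 (sign: r->1, s->-1)  1             1               1                    -1                       -1                      
  chi_3 (r->-1, s->1)        1             1               -1                   1                        -1                      
  chi_4 (r->-1, s->-1)       1             1               -1                   -1                       1                       
  chi_5 (2d, j=1)            2             -2              0                    0                        0                       

Spot check: chi_3 (r->-1, s->1) on {r^1, r^3} = -1.

Reasoning: D_4 has order 2*4 = 8 with 5 conjugacy classes, hence 5 irreducibles. Sum of squared dims 1 + 1 + 1 + 1 + 4 = 8 = |G|. Linear characters come from the abelianisation; the 2-dimensional irreps have character r^k -> 2*cos(2*pi*j*k/4), reflections -> 0.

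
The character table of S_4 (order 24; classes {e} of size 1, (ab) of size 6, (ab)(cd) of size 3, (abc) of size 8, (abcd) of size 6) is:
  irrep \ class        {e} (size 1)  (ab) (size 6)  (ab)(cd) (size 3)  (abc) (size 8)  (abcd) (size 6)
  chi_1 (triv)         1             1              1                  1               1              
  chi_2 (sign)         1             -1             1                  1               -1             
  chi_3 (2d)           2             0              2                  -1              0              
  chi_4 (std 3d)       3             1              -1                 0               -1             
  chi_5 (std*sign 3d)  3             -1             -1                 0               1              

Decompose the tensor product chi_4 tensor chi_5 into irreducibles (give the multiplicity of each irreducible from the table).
chi_4 tensor chi_5 = chi_2 + chi_3 + chi_4 + chi_5 (all other irreducibles have multiplicity 0).

Working: The character of a tensor product is the pointwise product (chi_4 * chi_5)(C) = chi_4(C) * chi_5(C):
  {e}: (3)*(3), (ab): (1)*(-1), (ab)(cd): (-1)*(-1), (abc): (0)*(0), (abcd): (-1)*(1)
so (chi_4 * chi_5) takes values
  {e} -> 9, (ab) -> -1, (ab)(cd) -> 1, (abc) -> 0, (abcd) -> -1.
Now take the inner product of this character with each irreducible chi from the table, <chi_4*chi_5, chi> = (1/24) sum_C |C| (chi_4*chi_5)(C) conj(chi(C)):
  <chi_4*chi_5, chi_1> = (1/24)[1*(9)*conj(1) + 6*(-1)*conj(1) + 3*(1)*conj(1) + 8*(0)*conj(1) + 6*(-1)*conj(1)]
      = (1/24)[(9) + (-6) + (3) + (0) + (-6)] = 0/24 = 0
  <chi_4*chi_5, chi_2> = (1/24)[1*(9)*conj(1) + 6*(-1)*conj(-1) + 3*(1)*conj(1) + 8*(0)*conj(1) + 6*(-1)*conj(-1)]
      = (1/24)[(9) + (6) + (3) + (0) + (6)] = 24/24 = 1
  <chi_4*chi_5, chi_3> = (1/24)[1*(9)*conj(2) + 6*(-1)*conj(0) + 3*(1)*conj(2) + 8*(0)*conj(-1) + 6*(-1)*conj(0)]
      = (1/24)[(18) + (0) + (6) + (0) + (0)] = 24/24 = 1
  <chi_4*chi_5, chi_4> = (1/24)[1*(9)*conj(3) + 6*(-1)*conj(1) + 3*(1)*conj(-1) + 8*(0)*conj(0) + 6*(-1)*conj(-1)]
      = (1/24)[(27) + (-6) + (-3) + (0) + (6)] = 24/24 = 1
  <chi_4*chi_5, chi_5> = (1/24)[1*(9)*conj(3) + 6*(-1)*conj(-1) + 3*(1)*conj(-1) + 8*(0)*conj(0) + 6*(-1)*conj(1)]
      = (1/24)[(27) + (6) + (-3) + (0) + (-6)] = 24/24 = 1
Hence the multiplicities are chi_2: 1, chi_3: 1, chi_4: 1, chi_5: 1. Dimension check: dim(chi_4)*dim(chi_5) = 3*3 = 9 and sum (mult * dim) = 1*1 + 1*2 + 1*3 + 1*3 = 9.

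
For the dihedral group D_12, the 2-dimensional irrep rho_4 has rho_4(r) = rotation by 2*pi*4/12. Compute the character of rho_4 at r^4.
chi_{rho_4}(r^4) = 2*cos(2*pi*4*4/12) = -1

Solution. rho_4(r^4) is rotation by angle 2*pi*4*4/12, whose trace is 2*cos(2*pi*4*4/12) = -1.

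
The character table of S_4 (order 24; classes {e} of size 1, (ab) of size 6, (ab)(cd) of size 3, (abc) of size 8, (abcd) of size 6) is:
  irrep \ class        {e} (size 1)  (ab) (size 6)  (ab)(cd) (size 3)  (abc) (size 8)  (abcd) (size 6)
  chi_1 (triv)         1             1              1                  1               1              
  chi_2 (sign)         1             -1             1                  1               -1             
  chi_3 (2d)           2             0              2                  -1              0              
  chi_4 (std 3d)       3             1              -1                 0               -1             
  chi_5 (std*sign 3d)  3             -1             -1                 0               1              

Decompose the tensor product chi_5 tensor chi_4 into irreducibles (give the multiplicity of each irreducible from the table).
chi_5 tensor chi_4 = chi_2 + chi_3 + chi_4 + chi_5 (all other irreducibles have multiplicity 0).

Solution. The character of a tensor product is the pointwise product (chi_5 * chi_4)(C) = chi_5(C) * chi_4(C):
  {e}: (3)*(3), (ab): (-1)*(1), (ab)(cd): (-1)*(-1), (abc): (0)*(0), (abcd): (1)*(-1)
so (chi_5 * chi_4) takes values
  {e} -> 9, (ab) -> -1, (ab)(cd) -> 1, (abc) -> 0, (abcd) -> -1.
Now take the inner product of this character with each irreducible chi from the table, <chi_5*chi_4, chi> = (1/24) sum_C |C| (chi_5*chi_4)(C) conj(chi(C)):
  <chi_5*chi_4, chi_1> = (1/24)[1*(9)*conj(1) + 6*(-1)*conj(1) + 3*(1)*conj(1) + 8*(0)*conj(1) + 6*(-1)*conj(1)]
      = (1/24)[(9) + (-6) + (3) + (0) + (-6)] = 0/24 = 0
  <chi_5*chi_4, chi_2> = (1/24)[1*(9)*conj(1) + 6*(-1)*conj(-1) + 3*(1)*conj(1) + 8*(0)*conj(1) + 6*(-1)*conj(-1)]
      = (1/24)[(9) + (6) + (3) + (0) + (6)] = 24/24 = 1
  <chi_5*chi_4, chi_3> = (1/24)[1*(9)*conj(2) + 6*(-1)*conj(0) + 3*(1)*conj(2) + 8*(0)*conj(-1) + 6*(-1)*conj(0)]
      = (1/24)[(18) + (0) + (6) + (0) + (0)] = 24/24 = 1
  <chi_5*chi_4, chi_4> = (1/24)[1*(9)*conj(3) + 6*(-1)*conj(1) + 3*(1)*conj(-1) + 8*(0)*conj(0) + 6*(-1)*conj(-1)]
      = (1/24)[(27) + (-6) + (-3) + (0) + (6)] = 24/24 = 1
  <chi_5*chi_4, chi_5> = (1/24)[1*(9)*conj(3) + 6*(-1)*conj(-1) + 3*(1)*conj(-1) + 8*(0)*conj(0) + 6*(-1)*conj(1)]
      = (1/24)[(27) + (6) + (-3) + (0) + (-6)] = 24/24 = 1
Hence the multiplicities are chi_2: 1, chi_3: 1, chi_4: 1, chi_5: 1. Dimension check: dim(chi_5)*dim(chi_4) = 3*3 = 9 and sum (mult * dim) = 1*1 + 1*2 + 1*3 + 1*3 = 9.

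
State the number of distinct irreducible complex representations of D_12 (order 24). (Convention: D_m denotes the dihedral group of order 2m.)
9

Working: The number of irreducible complex representations of a finite group equals its number of conjugacy classes. D_12 has 9 conjugacy classes (n/2 + 3 for n even), so D_12 (order 24) has exactly 9 irreducible complex representations.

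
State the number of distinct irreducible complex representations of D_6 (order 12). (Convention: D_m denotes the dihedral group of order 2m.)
6

Justification: The number of irreducible complex representations of a finite group equals its number of conjugacy classes. D_6 has 6 conjugacy classes (n/2 + 3 for n even), so D_6 (order 12) has exactly 6 irreducible complex representations.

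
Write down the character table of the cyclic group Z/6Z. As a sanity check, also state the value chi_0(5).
Character table of Z/6Z (irreps indexed chi_0,...,chi_5 with chi_k(m) = zeta_6^(k*m), zeta_6 = exp(2*pi*i/6)):
  irrep \ class  {0} (size 1)  {1} (size 1)    {2} (size 1)    {3} (size 1)  {4} (size 1)    {5} (size 1)  
  chi_0          1             1               1               1             1               1             
  chi_1          1             exp(I*pi/3)     exp(2*I*pi/3)   -1            exp(-2*I*pi/3)  exp(-I*pi/3)  
  chi_2          1             exp(2*I*pi/3)   exp(-2*I*pi/3)  1             exp(2*I*pi/3)   exp(-2*I*pi/3)
  chi_3          1             -1              1               -1            1               -1            
  chi_4          1             exp(-2*I*pi/3)  exp(2*I*pi/3)   1             exp(-2*I*pi/3)  exp(2*I*pi/3) 
  chi_5          1             exp(-I*pi/3)    exp(-2*I*pi/3)  -1            exp(2*I*pi/3)   exp(I*pi/3)   

Spot check: chi_0(5) = zeta_6^(0*5) = zeta_6^0 = 1.

Proof sketch: Z/6Z is abelian, so all 6 irreducible complex representations are 1-dimensional. They are given by chi_k(m) = zeta_6^(k*m) for k = 0,...,5. Row orthogonality: sum_m chi_k(m) conj(chi_l(m)) = 6 * [k = l].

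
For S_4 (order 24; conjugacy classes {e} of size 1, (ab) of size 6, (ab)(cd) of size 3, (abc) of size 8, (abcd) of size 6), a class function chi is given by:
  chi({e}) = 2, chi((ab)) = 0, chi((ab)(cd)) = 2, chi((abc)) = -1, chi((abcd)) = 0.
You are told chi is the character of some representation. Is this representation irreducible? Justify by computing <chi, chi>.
Irreducible: <chi, chi> = 1.

Justification: <chi, chi> = (1/|G|) sum_C |C| * |chi(C)|^2 = (1/24)[1*|2|^2 + 6*|0|^2 + 3*|2|^2 + 8*|-1|^2 + 6*|0|^2]
  = (1/24)[(4) + (0) + (12) + (8) + (0)] = 24/24 = 1.
A character is irreducible iff <chi, chi> = 1, so this representation is irreducible.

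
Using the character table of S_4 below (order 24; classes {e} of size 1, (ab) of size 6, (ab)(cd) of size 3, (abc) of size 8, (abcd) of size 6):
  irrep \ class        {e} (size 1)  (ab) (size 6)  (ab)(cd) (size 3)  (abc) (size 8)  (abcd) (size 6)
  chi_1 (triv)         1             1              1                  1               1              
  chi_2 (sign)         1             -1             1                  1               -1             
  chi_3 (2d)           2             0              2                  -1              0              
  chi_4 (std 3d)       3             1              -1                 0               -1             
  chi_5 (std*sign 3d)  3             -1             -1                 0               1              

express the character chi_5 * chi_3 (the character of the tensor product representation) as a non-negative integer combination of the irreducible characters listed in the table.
chi_5 tensor chi_3 = chi_4 + chi_5 (all other irreducibles have multiplicity 0).

Reasoning: The character of a tensor product is the pointwise product (chi_5 * chi_3)(C) = chi_5(C) * chi_3(C):
  {e}: (3)*(2), (ab): (-1)*(0), (ab)(cd): (-1)*(2), (abc): (0)*(-1), (abcd): (1)*(0)
so (chi_5 * chi_3) takes values
  {e} -> 6, (ab) -> 0, (ab)(cd) -> -2, (abc) -> 0, (abcd) -> 0.
Now take the inner product of this character with each irreducible chi from the table, <chi_5*chi_3, chi> = (1/24) sum_C |C| (chi_5*chi_3)(C) conj(chi(C)):
  <chi_5*chi_3, chi_1> = (1/24)[1*(6)*conj(1) + 6*(0)*conj(1) + 3*(-2)*conj(1) + 8*(0)*conj(1) + 6*(0)*conj(1)]
      = (1/24)[(6) + (0) + (-6) + (0) + (0)] = 0/24 = 0
  <chi_5*chi_3, chi_2> = (1/24)[1*(6)*conj(1) + 6*(0)*conj(-1) + 3*(-2)*conj(1) + 8*(0)*conj(1) + 6*(0)*conj(-1)]
      = (1/24)[(6) + (0) + (-6) + (0) + (0)] = 0/24 = 0
  <chi_5*chi_3, chi_3> = (1/24)[1*(6)*conj(2) + 6*(0)*conj(0) + 3*(-2)*conj(2) + 8*(0)*conj(-1) + 6*(0)*conj(0)]
      = (1/24)[(12) + (0) + (-12) + (0) + (0)] = 0/24 = 0
  <chi_5*chi_3, chi_4> = (1/24)[1*(6)*conj(3) + 6*(0)*conj(1) + 3*(-2)*conj(-1) + 8*(0)*conj(0) + 6*(0)*conj(-1)]
      = (1/24)[(18) + (0) + (6) + (0) + (0)] = 24/24 = 1
  <chi_5*chi_3, chi_5> = (1/24)[1*(6)*conj(3) + 6*(0)*conj(-1) + 3*(-2)*conj(-1) + 8*(0)*conj(0) + 6*(0)*conj(1)]
      = (1/24)[(18) + (0) + (6) + (0) + (0)] = 24/24 = 1
Hence the multiplicities are chi_4: 1, chi_5: 1. Dimension check: dim(chi_5)*dim(chi_3) = 3*2 = 6 and sum (mult * dim) = 1*3 + 1*3 = 6.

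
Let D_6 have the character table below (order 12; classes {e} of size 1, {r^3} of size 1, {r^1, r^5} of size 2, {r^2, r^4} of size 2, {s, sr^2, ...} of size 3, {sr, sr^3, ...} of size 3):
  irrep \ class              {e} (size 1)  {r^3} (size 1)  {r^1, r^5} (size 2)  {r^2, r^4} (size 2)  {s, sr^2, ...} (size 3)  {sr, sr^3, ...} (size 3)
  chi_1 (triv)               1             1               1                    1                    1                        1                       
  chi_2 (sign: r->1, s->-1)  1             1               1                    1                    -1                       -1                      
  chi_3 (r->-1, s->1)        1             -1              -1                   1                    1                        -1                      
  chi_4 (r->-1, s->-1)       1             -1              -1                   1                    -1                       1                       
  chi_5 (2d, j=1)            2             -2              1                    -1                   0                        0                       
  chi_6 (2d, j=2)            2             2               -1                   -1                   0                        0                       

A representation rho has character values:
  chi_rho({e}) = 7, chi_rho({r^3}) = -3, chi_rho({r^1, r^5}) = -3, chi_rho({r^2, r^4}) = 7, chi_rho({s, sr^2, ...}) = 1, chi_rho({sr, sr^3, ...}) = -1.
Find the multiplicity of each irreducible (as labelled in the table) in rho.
Multiplicities: chi_1: 1, chi_2: 1, chi_3: 3, chi_4: 2, chi_5: 0, chi_6: 0.

Why: Use <chi_rho, chi> = (1/|G|) sum_C |C| * chi_rho(C) * conj(chi(C)) with |G| = 12 for each irreducible chi in the table:
  <chi_rho, chi_1> = (1/12)[1*(7)*conj(1) + 1*(-3)*conj(1) + 2*(-3)*conj(1) + 2*(7)*conj(1) + 3*(1)*conj(1) + 3*(-1)*conj(1)]
      = (1/12)[(7) + (-3) + (-6) + (14) + (3) + (-3)] = 12/12 = 1
  <chi_rho, chi_2> = (1/12)[1*(7)*conj(1) + 1*(-3)*conj(1) + 2*(-3)*conj(1) + 2*(7)*conj(1) + 3*(1)*conj(-1) + 3*(-1)*conj(-1)]
      = (1/12)[(7) + (-3) + (-6) + (14) + (-3) + (3)] = 12/12 = 1
  <chi_rho, chi_3> = (1/12)[1*(7)*conj(1) + 1*(-3)*conj(-1) + 2*(-3)*conj(-1) + 2*(7)*conj(1) + 3*(1)*conj(1) + 3*(-1)*conj(-1)]
      = (1/12)[(7) + (3) + (6) + (14) + (3) + (3)] = 36/12 = 3
  <chi_rho, chi_4> = (1/12)[1*(7)*conj(1) + 1*(-3)*conj(-1) + 2*(-3)*conj(-1) + 2*(7)*conj(1) + 3*(1)*conj(-1) + 3*(-1)*conj(1)]
      = (1/12)[(7) + (3) + (6) + (14) + (-3) + (-3)] = 24/12 = 2
  <chi_rho, chi_5> = (1/12)[1*(7)*conj(2) + 1*(-3)*conj(-2) + 2*(-3)*conj(1) + 2*(7)*conj(-1) + 3*(1)*conj(0) + 3*(-1)*conj(0)]
      = (1/12)[(14) + (6) + (-6) + (-14) + (0) + (0)] = 0/12 = 0
  <chi_rho, chi_6> = (1/12)[1*(7)*conj(2) + 1*(-3)*conj(2) + 2*(-3)*conj(-1) + 2*(7)*conj(-1) + 3*(1)*conj(0) + 3*(-1)*conj(0)]
      = (1/12)[(14) + (-6) + (6) + (-14) + (0) + (0)] = 0/12 = 0
Dimension check: dim(rho) = sum (mult * dim) = 1*1 + 1*1 + 3*1 + 2*1 + 0*2 + 0*2 = 7 = chi_rho(e) = 7.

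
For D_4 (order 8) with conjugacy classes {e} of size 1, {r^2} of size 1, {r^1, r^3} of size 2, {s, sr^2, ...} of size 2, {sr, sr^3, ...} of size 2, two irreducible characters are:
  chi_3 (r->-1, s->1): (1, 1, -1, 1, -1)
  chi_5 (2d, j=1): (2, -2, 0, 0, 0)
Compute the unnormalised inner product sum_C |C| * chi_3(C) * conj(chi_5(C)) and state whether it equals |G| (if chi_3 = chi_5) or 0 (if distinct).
Sum = 0; so <chi_3, chi_5> = 0 (distinct irreducibles are orthogonal).

Argument: Compute term by term over conjugacy classes (|C| * chi_3(C) * conj(chi_5(C))):
  1*(1)*conj(2) + 1*(1)*conj(-2) + 2*(-1)*conj(0) + 2*(1)*conj(0) + 2*(-1)*conj(0)
  = (2) + (-2) + (0) + (0) + (0)
  = 0.
Dividing by |G| = 8 gives 0/8 = 0, matching the row-orthogonality relation <chi_3, chi_5> = [chi_3 = chi_5].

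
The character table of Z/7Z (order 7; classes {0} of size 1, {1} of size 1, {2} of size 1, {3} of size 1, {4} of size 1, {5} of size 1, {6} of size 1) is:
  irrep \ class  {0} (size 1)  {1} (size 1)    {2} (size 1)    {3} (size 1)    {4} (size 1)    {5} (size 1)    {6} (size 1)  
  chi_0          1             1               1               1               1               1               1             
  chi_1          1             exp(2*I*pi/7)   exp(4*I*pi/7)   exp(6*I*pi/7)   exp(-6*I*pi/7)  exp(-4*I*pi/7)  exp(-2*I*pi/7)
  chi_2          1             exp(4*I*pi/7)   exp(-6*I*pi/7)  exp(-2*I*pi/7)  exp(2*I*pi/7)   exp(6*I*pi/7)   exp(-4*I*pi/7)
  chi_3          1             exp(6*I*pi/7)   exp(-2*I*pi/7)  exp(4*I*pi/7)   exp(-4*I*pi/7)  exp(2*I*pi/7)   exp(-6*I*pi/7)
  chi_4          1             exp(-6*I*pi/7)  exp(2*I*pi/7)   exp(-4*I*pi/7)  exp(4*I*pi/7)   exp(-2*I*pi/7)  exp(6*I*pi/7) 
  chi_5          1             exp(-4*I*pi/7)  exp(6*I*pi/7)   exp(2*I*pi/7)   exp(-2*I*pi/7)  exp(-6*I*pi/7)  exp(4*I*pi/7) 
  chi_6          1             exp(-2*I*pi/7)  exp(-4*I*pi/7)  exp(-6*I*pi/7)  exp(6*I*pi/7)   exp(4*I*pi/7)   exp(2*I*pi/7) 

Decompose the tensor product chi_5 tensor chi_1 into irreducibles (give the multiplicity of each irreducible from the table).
chi_5 tensor chi_1 = chi_6 (all other irreducibles have multiplicity 0).

Solution. The character of a tensor product is the pointwise product (chi_5 * chi_1)(C) = chi_5(C) * chi_1(C):
  {0}: (1)*(1), {1}: (exp(-4*I*pi/7))*(exp(2*I*pi/7)), {2}: (exp(6*I*pi/7))*(exp(4*I*pi/7)), {3}: (exp(2*I*pi/7))*(exp(6*I*pi/7)), {4}: (exp(-2*I*pi/7))*(exp(-6*I*pi/7)), {5}: (exp(-6*I*pi/7))*(exp(-4*I*pi/7)), {6}: (exp(4*I*pi/7))*(exp(-2*I*pi/7))
so (chi_5 * chi_1) takes values
  {0} -> 1, {1} -> exp(-2*I*pi/7), {2} -> exp(-4*I*pi/7), {3} -> exp(-6*I*pi/7), {4} -> exp(6*I*pi/7), {5} -> exp(4*I*pi/7), {6} -> exp(2*I*pi/7).
Now take the inner product of this character with each irreducible chi from the table, <chi_5*chi_1, chi> = (1/7) sum_C |C| (chi_5*chi_1)(C) conj(chi(C)):
  <chi_5*chi_1, chi_0> = (1/7)[1*(1)*conj(1) + 1*(exp(-2*I*pi/7))*conj(1) + 1*(exp(-4*I*pi/7))*conj(1) + 1*(exp(-6*I*pi/7))*conj(1) + 1*(exp(6*I*pi/7))*conj(1) + 1*(exp(4*I*pi/7))*conj(1) + 1*(exp(2*I*pi/7))*conj(1)]
      = (1/7)[(1) + (exp(-2*I*pi/7)) + (exp(-4*I*pi/7)) + (exp(-6*I*pi/7)) + (exp(6*I*pi/7)) + (exp(4*I*pi/7)) + (exp(2*I*pi/7))] = 0/7 = 0
  <chi_5*chi_1, chi_1> = (1/7)[1*(1)*conj(1) + 1*(exp(-2*I*pi/7))*conj(exp(2*I*pi/7)) + 1*(exp(-4*I*pi/7))*conj(exp(4*I*pi/7)) + 1*(exp(-6*I*pi/7))*conj(exp(6*I*pi/7)) + 1*(exp(6*I*pi/7))*conj(exp(-6*I*pi/7)) + 1*(exp(4*I*pi/7))*conj(exp(-4*I*pi/7)) + 1*(exp(2*I*pi/7))*conj(exp(-2*I*pi/7))]
      = (1/7)[(1) + (exp(-4*I*pi/7)) + (exp(6*I*pi/7)) + (exp(2*I*pi/7)) + (exp(-2*I*pi/7)) + (exp(-6*I*pi/7)) + (exp(4*I*pi/7))] = 0/7 = 0
  <chi_5*chi_1, chi_2> = (1/7)[1*(1)*conj(1) + 1*(exp(-2*I*pi/7))*conj(exp(4*I*pi/7)) + 1*(exp(-4*I*pi/7))*conj(exp(-6*I*pi/7)) + 1*(exp(-6*I*pi/7))*conj(exp(-2*I*pi/7)) + 1*(exp(6*I*pi/7))*conj(exp(2*I*pi/7)) + 1*(exp(4*I*pi/7))*conj(exp(6*I*pi/7)) + 1*(exp(2*I*pi/7))*conj(exp(-4*I*pi/7))]
      = (1/7)[(1) + (exp(-6*I*pi/7)) + (exp(2*I*pi/7)) + (exp(-4*I*pi/7)) + (exp(4*I*pi/7)) + (exp(-2*I*pi/7)) + (exp(6*I*pi/7))] = 0/7 = 0
  <chi_5*chi_1, chi_3> = (1/7)[1*(1)*conj(1) + 1*(exp(-2*I*pi/7))*conj(exp(6*I*pi/7)) + 1*(exp(-4*I*pi/7))*conj(exp(-2*I*pi/7)) + 1*(exp(-6*I*pi/7))*conj(exp(4*I*pi/7)) + 1*(exp(6*I*pi/7))*conj(exp(-4*I*pi/7)) + 1*(exp(4*I*pi/7))*conj(exp(2*I*pi/7)) + 1*(exp(2*I*pi/7))*conj(exp(-6*I*pi/7))]
      = (1/7)[(1) + (exp(6*I*pi/7)) + (exp(-2*I*pi/7)) + (exp(4*I*pi/7)) + (exp(-4*I*pi/7)) + (exp(2*I*pi/7)) + (exp(-6*I*pi/7))] = 0/7 = 0
  <chi_5*chi_1, chi_4> = (1/7)[1*(1)*conj(1) + 1*(exp(-2*I*pi/7))*conj(exp(-6*I*pi/7)) + 1*(exp(-4*I*pi/7))*conj(exp(2*I*pi/7)) + 1*(exp(-6*I*pi/7))*conj(exp(-4*I*pi/7)) + 1*(exp(6*I*pi/7))*conj(exp(4*I*pi/7)) + 1*(exp(4*I*pi/7))*conj(exp(-2*I*pi/7)) + 1*(exp(2*I*pi/7))*conj(exp(6*I*pi/7))]
      = (1/7)[(1) + (exp(4*I*pi/7)) + (exp(-6*I*pi/7)) + (exp(-2*I*pi/7)) + (exp(2*I*pi/7)) + (exp(6*I*pi/7)) + (exp(-4*I*pi/7))] = 0/7 = 0
  <chi_5*chi_1, chi_5> = (1/7)[1*(1)*conj(1) + 1*(exp(-2*I*pi/7))*conj(exp(-4*I*pi/7)) + 1*(exp(-4*I*pi/7))*conj(exp(6*I*pi/7)) + 1*(exp(-6*I*pi/7))*conj(exp(2*I*pi/7)) + 1*(exp(6*I*pi/7))*conj(exp(-2*I*pi/7)) + 1*(exp(4*I*pi/7))*conj(exp(-6*I*pi/7)) + 1*(exp(2*I*pi/7))*conj(exp(4*I*pi/7))]
      = (1/7)[(1) + (exp(2*I*pi/7)) + (exp(4*I*pi/7)) + (exp(6*I*pi/7)) + (exp(-6*I*pi/7)) + (exp(-4*I*pi/7)) + (exp(-2*I*pi/7))] = 0/7 = 0
  <chi_5*chi_1, chi_6> = (1/7)[1*(1)*conj(1) + 1*(exp(-2*I*pi/7))*conj(exp(-2*I*pi/7)) + 1*(exp(-4*I*pi/7))*conj(exp(-4*I*pi/7)) + 1*(exp(-6*I*pi/7))*conj(exp(-6*I*pi/7)) + 1*(exp(6*I*pi/7))*conj(exp(6*I*pi/7)) + 1*(exp(4*I*pi/7))*conj(exp(4*I*pi/7)) + 1*(exp(2*I*pi/7))*conj(exp(2*I*pi/7))]
      = (1/7)[(1) + (1) + (1) + (1) + (1) + (1) + (1)] = 7/7 = 1
(Exp terms are combined using exp(i*s)*conj(exp(i*t)) = exp(i*(s-t)), and sums of them are collapsed using the identity that for every m > 1 the m distinct m-th roots of unity sum to 0, e.g. 1 + exp(2*I*pi/3) + exp(-2*I*pi/3) = 0.)
Hence the multiplicities are chi_6: 1. Dimension check: dim(chi_5)*dim(chi_1) = 1*1 = 1 and sum (mult * dim) = 1*1 = 1.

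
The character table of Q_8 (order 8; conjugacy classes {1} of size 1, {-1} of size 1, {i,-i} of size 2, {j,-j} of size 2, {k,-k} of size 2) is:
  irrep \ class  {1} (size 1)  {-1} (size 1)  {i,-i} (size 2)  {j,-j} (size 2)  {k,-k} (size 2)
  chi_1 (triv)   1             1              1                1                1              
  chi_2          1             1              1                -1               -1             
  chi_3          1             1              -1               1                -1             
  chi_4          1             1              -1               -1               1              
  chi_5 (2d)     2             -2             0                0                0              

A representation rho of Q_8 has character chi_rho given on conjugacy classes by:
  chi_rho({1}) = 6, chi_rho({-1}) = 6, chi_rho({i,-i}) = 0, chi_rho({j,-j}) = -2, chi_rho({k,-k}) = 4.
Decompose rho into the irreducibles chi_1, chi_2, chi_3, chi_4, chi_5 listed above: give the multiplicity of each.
Multiplicities: chi_1: 2, chi_2: 1, chi_3: 0, chi_4: 3, chi_5: 0.

Working: Use <chi_rho, chi> = (1/|G|) sum_C |C| * chi_rho(C) * conj(chi(C)) with |G| = 8 for each irreducible chi in the table:
  <chi_rho, chi_1> = (1/8)[1*(6)*conj(1) + 1*(6)*conj(1) + 2*(0)*conj(1) + 2*(-2)*conj(1) + 2*(4)*conj(1)]
      = (1/8)[(6) + (6) + (0) + (-4) + (8)] = 16/8 = 2
  <chi_rho, chi_2> = (1/8)[1*(6)*conj(1) + 1*(6)*conj(1) + 2*(0)*conj(1) + 2*(-2)*conj(-1) + 2*(4)*conj(-1)]
      = (1/8)[(6) + (6) + (0) + (4) + (-8)] = 8/8 = 1
  <chi_rho, chi_3> = (1/8)[1*(6)*conj(1) + 1*(6)*conj(1) + 2*(0)*conj(-1) + 2*(-2)*conj(1) + 2*(4)*conj(-1)]
      = (1/8)[(6) + (6) + (0) + (-4) + (-8)] = 0/8 = 0
  <chi_rho, chi_4> = (1/8)[1*(6)*conj(1) + 1*(6)*conj(1) + 2*(0)*conj(-1) + 2*(-2)*conj(-1) + 2*(4)*conj(1)]
      = (1/8)[(6) + (6) + (0) + (4) + (8)] = 24/8 = 3
  <chi_rho, chi_5> = (1/8)[1*(6)*conj(2) + 1*(6)*conj(-2) + 2*(0)*conj(0) + 2*(-2)*conj(0) + 2*(4)*conj(0)]
      = (1/8)[(12) + (-12) + (0) + (0) + (0)] = 0/8 = 0
Dimension check: dim(rho) = sum (mult * dim) = 2*1 + 1*1 + 0*1 + 3*1 + 0*2 = 6 = chi_rho(e) = 6.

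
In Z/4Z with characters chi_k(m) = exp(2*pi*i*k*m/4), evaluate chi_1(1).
chi_1(1) = zeta_4^1 = I

Argument: chi_1(1) = zeta_4^(1*1) = zeta_4^1. Since zeta_4^4 = 1, this equals zeta_4^1 = exp(2*pi*i*1/4) = I.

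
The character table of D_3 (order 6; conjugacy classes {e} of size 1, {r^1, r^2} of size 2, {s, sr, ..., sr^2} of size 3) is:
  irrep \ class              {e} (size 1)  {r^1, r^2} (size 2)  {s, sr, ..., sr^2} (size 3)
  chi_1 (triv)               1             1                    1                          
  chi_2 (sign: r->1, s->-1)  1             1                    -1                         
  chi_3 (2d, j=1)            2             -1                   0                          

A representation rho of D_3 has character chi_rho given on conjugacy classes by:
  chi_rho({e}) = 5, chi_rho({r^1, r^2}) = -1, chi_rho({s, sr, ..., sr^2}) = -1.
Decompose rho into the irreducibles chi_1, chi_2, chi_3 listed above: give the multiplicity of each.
Multiplicities: chi_1: 0, chi_2: 1, chi_3: 2.

Proof sketch: Use <chi_rho, chi> = (1/|G|) sum_C |C| * chi_rho(C) * conj(chi(C)) with |G| = 6 for each irreducible chi in the table:
  <chi_rho, chi_1> = (1/6)[1*(5)*conj(1) + 2*(-1)*conj(1) + 3*(-1)*conj(1)]
      = (1/6)[(5) + (-2) + (-3)] = 0/6 = 0
  <chi_rho, chi_2> = (1/6)[1*(5)*conj(1) + 2*(-1)*conj(1) + 3*(-1)*conj(-1)]
      = (1/6)[(5) + (-2) + (3)] = 6/6 = 1
  <chi_rho, chi_3> = (1/6)[1*(5)*conj(2) + 2*(-1)*conj(-1) + 3*(-1)*conj(0)]
      = (1/6)[(10) + (2) + (0)] = 12/6 = 2
Dimension check: dim(rho) = sum (mult * dim) = 0*1 + 1*1 + 2*2 = 5 = chi_rho(e) = 5.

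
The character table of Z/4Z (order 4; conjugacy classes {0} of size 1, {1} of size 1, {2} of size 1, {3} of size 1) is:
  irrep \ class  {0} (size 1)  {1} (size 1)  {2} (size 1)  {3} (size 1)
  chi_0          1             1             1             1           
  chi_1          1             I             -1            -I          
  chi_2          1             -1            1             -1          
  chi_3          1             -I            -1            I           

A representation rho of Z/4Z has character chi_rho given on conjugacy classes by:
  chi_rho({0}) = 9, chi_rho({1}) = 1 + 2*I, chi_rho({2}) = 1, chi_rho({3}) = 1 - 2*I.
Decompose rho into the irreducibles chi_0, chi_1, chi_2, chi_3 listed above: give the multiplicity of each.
Multiplicities: chi_0: 3, chi_1: 3, chi_2: 2, chi_3: 1.

Details: Use <chi_rho, chi> = (1/|G|) sum_C |C| * chi_rho(C) * conj(chi(C)) with |G| = 4 for each irreducible chi in the table:
  <chi_rho, chi_0> = (1/4)[1*(9)*conj(1) + 1*(1 + 2*I)*conj(1) + 1*(1)*conj(1) + 1*(1 - 2*I)*conj(1)]
      = (1/4)[(9) + (1 + 2*I) + (1) + (1 - 2*I)] = 12/4 = 3
  <chi_rho, chi_1> = (1/4)[1*(9)*conj(1) + 1*(1 + 2*I)*conj(I) + 1*(1)*conj(-1) + 1*(1 - 2*I)*conj(-I)]
      = (1/4)[(9) + (2 - I) + (-1) + (2 + I)] = 12/4 = 3
  <chi_rho, chi_2> = (1/4)[1*(9)*conj(1) + 1*(1 + 2*I)*conj(-1) + 1*(1)*conj(1) + 1*(1 - 2*I)*conj(-1)]
      = (1/4)[(9) + (-1 - 2*I) + (1) + (-1 + 2*I)] = 8/4 = 2
  <chi_rho, chi_3> = (1/4)[1*(9)*conj(1) + 1*(1 + 2*I)*conj(-I) + 1*(1)*conj(-1) + 1*(1 - 2*I)*conj(I)]
      = (1/4)[(9) + (-2 + I) + (-1) + (-2 - I)] = 4/4 = 1
(Exp terms are combined using exp(i*s)*conj(exp(i*t)) = exp(i*(s-t)), and sums of them are collapsed using the identity that for every m > 1 the m distinct m-th roots of unity sum to 0, e.g. 1 + exp(2*I*pi/3) + exp(-2*I*pi/3) = 0.)
Dimension check: dim(rho) = sum (mult * dim) = 3*1 + 3*1 + 2*1 + 1*1 = 9 = chi_rho(e) = 9.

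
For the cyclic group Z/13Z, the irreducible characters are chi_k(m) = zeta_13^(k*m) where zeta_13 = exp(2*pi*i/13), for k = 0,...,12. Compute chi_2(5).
chi_2(5) = zeta_13^10 = exp(-6*I*pi/13)

chi_2(5) = zeta_13^(2*5) = zeta_13^10. Since zeta_13^13 = 1, this equals zeta_13^10 = exp(2*pi*i*10/13) = exp(-6*I*pi/13).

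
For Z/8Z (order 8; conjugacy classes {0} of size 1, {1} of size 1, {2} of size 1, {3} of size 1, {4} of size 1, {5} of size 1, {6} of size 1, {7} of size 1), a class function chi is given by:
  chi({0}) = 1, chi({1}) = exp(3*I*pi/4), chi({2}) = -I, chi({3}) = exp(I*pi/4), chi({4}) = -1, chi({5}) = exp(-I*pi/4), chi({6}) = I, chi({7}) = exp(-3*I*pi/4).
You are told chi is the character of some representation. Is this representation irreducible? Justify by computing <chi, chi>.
Irreducible: <chi, chi> = 1.

Reasoning: <chi, chi> = (1/|G|) sum_C |C| * |chi(C)|^2 = (1/8)[1*|1|^2 + 1*|exp(3*I*pi/4)|^2 + 1*|-I|^2 + 1*|exp(I*pi/4)|^2 + 1*|-1|^2 + 1*|exp(-I*pi/4)|^2 + 1*|I|^2 + 1*|exp(-3*I*pi/4)|^2]
  = (1/8)[(1) + (1) + (1) + (1) + (1) + (1) + (1) + (1)] = 8/8 = 1.
(Exp terms are combined using exp(i*s)*conj(exp(i*t)) = exp(i*(s-t)), and sums of them are collapsed using the identity that for every m > 1 the m distinct m-th roots of unity sum to 0, e.g. 1 + exp(2*I*pi/3) + exp(-2*I*pi/3) = 0.)
A character is irreducible iff <chi, chi> = 1, so this representation is irreducible.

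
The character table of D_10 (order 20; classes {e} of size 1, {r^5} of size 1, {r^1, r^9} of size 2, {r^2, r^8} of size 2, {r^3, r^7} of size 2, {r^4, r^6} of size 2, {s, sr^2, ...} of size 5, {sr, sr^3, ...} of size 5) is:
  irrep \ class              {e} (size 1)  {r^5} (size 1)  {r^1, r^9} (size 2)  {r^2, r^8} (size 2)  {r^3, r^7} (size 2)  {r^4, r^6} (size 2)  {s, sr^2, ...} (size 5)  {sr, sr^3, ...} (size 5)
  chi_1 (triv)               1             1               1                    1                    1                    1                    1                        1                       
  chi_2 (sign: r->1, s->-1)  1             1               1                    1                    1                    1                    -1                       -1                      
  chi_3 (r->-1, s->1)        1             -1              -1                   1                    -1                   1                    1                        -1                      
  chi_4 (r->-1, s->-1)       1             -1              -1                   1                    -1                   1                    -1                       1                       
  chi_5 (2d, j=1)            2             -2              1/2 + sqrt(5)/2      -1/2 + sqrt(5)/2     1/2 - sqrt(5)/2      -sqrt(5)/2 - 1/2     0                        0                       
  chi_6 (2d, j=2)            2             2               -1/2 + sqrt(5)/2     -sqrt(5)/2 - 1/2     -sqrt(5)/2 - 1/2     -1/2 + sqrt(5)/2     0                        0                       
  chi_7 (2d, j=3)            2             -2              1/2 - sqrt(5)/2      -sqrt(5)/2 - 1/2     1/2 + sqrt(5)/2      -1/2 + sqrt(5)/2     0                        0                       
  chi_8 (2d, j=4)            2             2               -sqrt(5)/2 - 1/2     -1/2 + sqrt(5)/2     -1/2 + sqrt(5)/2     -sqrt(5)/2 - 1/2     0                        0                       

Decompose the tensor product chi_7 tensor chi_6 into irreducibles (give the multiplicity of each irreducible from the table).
chi_7 tensor chi_6 = chi_3 + chi_4 + chi_5 (all other irreducibles have multiplicity 0).

The character of a tensor product is the pointwise product (chi_7 * chi_6)(C) = chi_7(C) * chi_6(C):
  {e}: (2)*(2), {r^5}: (-2)*(2), {r^1, r^9}: (1/2 - sqrt(5)/2)*(-1/2 + sqrt(5)/2), {r^2, r^8}: (-sqrt(5)/2 - 1/2)*(-sqrt(5)/2 - 1/2), {r^3, r^7}: (1/2 + sqrt(5)/2)*(-sqrt(5)/2 - 1/2), {r^4, r^6}: (-1/2 + sqrt(5)/2)*(-1/2 + sqrt(5)/2), {s, sr^2, ...}: (0)*(0), {sr, sr^3, ...}: (0)*(0)
so (chi_7 * chi_6) takes values
  {e} -> 4, {r^5} -> -4, {r^1, r^9} -> -3/2 + sqrt(5)/2, {r^2, r^8} -> sqrt(5)/2 + 3/2, {r^3, r^7} -> -3/2 - sqrt(5)/2, {r^4, r^6} -> 3/2 - sqrt(5)/2, {s, sr^2, ...} -> 0, {sr, sr^3, ...} -> 0.
Now take the inner product of this character with each irreducible chi from the table, <chi_7*chi_6, chi> = (1/20) sum_C |C| (chi_7*chi_6)(C) conj(chi(C)):
  <chi_7*chi_6, chi_1> = (1/20)[1*(4)*conj(1) + 1*(-4)*conj(1) + 2*(-3/2 + sqrt(5)/2)*conj(1) + 2*(sqrt(5)/2 + 3/2)*conj(1) + 2*(-3/2 - sqrt(5)/2)*conj(1) + 2*(3/2 - sqrt(5)/2)*conj(1) + 5*(0)*conj(1) + 5*(0)*conj(1)]
      = (1/20)[(4) + (-4) + (-3 + sqrt(5)) + (sqrt(5) + 3) + (-3 - sqrt(5)) + (3 - sqrt(5)) + (0) + (0)] = 0/20 = 0
  <chi_7*chi_6, chi_2> = (1/20)[1*(4)*conj(1) + 1*(-4)*conj(1) + 2*(-3/2 + sqrt(5)/2)*conj(1) + 2*(sqrt(5)/2 + 3/2)*conj(1) + 2*(-3/2 - sqrt(5)/2)*conj(1) + 2*(3/2 - sqrt(5)/2)*conj(1) + 5*(0)*conj(-1) + 5*(0)*conj(-1)]
      = (1/20)[(4) + (-4) + (-3 + sqrt(5)) + (sqrt(5) + 3) + (-3 - sqrt(5)) + (3 - sqrt(5)) + (0) + (0)] = 0/20 = 0
  <chi_7*chi_6, chi_3> = (1/20)[1*(4)*conj(1) + 1*(-4)*conj(-1) + 2*(-3/2 + sqrt(5)/2)*conj(-1) + 2*(sqrt(5)/2 + 3/2)*conj(1) + 2*(-3/2 - sqrt(5)/2)*conj(-1) + 2*(3/2 - sqrt(5)/2)*conj(1) + 5*(0)*conj(1) + 5*(0)*conj(-1)]
      = (1/20)[(4) + (4) + (3 - sqrt(5)) + (sqrt(5) + 3) + (sqrt(5) + 3) + (3 - sqrt(5)) + (0) + (0)] = 20/20 = 1
  <chi_7*chi_6, chi_4> = (1/20)[1*(4)*conj(1) + 1*(-4)*conj(-1) + 2*(-3/2 + sqrt(5)/2)*conj(-1) + 2*(sqrt(5)/2 + 3/2)*conj(1) + 2*(-3/2 - sqrt(5)/2)*conj(-1) + 2*(3/2 - sqrt(5)/2)*conj(1) + 5*(0)*conj(-1) + 5*(0)*conj(1)]
      = (1/20)[(4) + (4) + (3 - sqrt(5)) + (sqrt(5) + 3) + (sqrt(5) + 3) + (3 - sqrt(5)) + (0) + (0)] = 20/20 = 1
  <chi_7*chi_6, chi_5> = (1/20)[1*(4)*conj(2) + 1*(-4)*conj(-2) + 2*(-3/2 + sqrt(5)/2)*conj(1/2 + sqrt(5)/2) + 2*(sqrt(5)/2 + 3/2)*conj(-1/2 + sqrt(5)/2) + 2*(-3/2 - sqrt(5)/2)*conj(1/2 - sqrt(5)/2) + 2*(3/2 - sqrt(5)/2)*conj(-sqrt(5)/2 - 1/2) + 5*(0)*conj(0) + 5*(0)*conj(0)]
      = (1/20)[(8) + (8) + (1 - sqrt(5)) + (1 + sqrt(5)) + (1 + sqrt(5)) + (1 - sqrt(5)) + (0) + (0)] = 20/20 = 1
  <chi_7*chi_6, chi_6> = (1/20)[1*(4)*conj(2) + 1*(-4)*conj(2) + 2*(-3/2 + sqrt(5)/2)*conj(-1/2 + sqrt(5)/2) + 2*(sqrt(5)/2 + 3/2)*conj(-sqrt(5)/2 - 1/2) + 2*(-3/2 - sqrt(5)/2)*conj(-sqrt(5)/2 - 1/2) + 2*(3/2 - sqrt(5)/2)*conj(-1/2 + sqrt(5)/2) + 5*(0)*conj(0) + 5*(0)*conj(0)]
      = (1/20)[(8) + (-8) + (4 - 2*sqrt(5)) + (-2*sqrt(5) - 4) + (4 + 2*sqrt(5)) + (-4 + 2*sqrt(5)) + (0) + (0)] = 0/20 = 0
  <chi_7*chi_6, chi_7> = (1/20)[1*(4)*conj(2) + 1*(-4)*conj(-2) + 2*(-3/2 + sqrt(5)/2)*conj(1/2 - sqrt(5)/2) + 2*(sqrt(5)/2 + 3/2)*conj(-sqrt(5)/2 - 1/2) + 2*(-3/2 - sqrt(5)/2)*conj(1/2 + sqrt(5)/2) + 2*(3/2 - sqrt(5)/2)*conj(-1/2 + sqrt(5)/2) + 5*(0)*conj(0) + 5*(0)*conj(0)]
      = (1/20)[(8) + (8) + (-4 + 2*sqrt(5)) + (-2*sqrt(5) - 4) + (-2*sqrt(5) - 4) + (-4 + 2*sqrt(5)) + (0) + (0)] = 0/20 = 0
  <chi_7*chi_6, chi_8> = (1/20)[1*(4)*conj(2) + 1*(-4)*conj(2) + 2*(-3/2 + sqrt(5)/2)*conj(-sqrt(5)/2 - 1/2) + 2*(sqrt(5)/2 + 3/2)*conj(-1/2 + sqrt(5)/2) + 2*(-3/2 - sqrt(5)/2)*conj(-1/2 + sqrt(5)/2) + 2*(3/2 - sqrt(5)/2)*conj(-sqrt(5)/2 - 1/2) + 5*(0)*conj(0) + 5*(0)*conj(0)]
      = (1/20)[(8) + (-8) + (-1 + sqrt(5)) + (1 + sqrt(5)) + (-sqrt(5) - 1) + (1 - sqrt(5)) + (0) + (0)] = 0/20 = 0
Hence the multiplicities are chi_3: 1, chi_4: 1, chi_5: 1. Dimension check: dim(chi_7)*dim(chi_6) = 2*2 = 4 and sum (mult * dim) = 1*1 + 1*1 + 1*2 = 4.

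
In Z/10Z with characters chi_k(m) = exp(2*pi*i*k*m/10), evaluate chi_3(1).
chi_3(1) = zeta_10^3 = exp(3*I*pi/5)

Solution. chi_3(1) = zeta_10^(3*1) = zeta_10^3. Since zeta_10^10 = 1, this equals zeta_10^3 = exp(2*pi*i*3/10) = exp(3*I*pi/5).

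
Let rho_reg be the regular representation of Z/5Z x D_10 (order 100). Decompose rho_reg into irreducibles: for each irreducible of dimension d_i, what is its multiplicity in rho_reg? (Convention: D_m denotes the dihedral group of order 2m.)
Each irreducible V_i of dimension d_i appears with multiplicity d_i, i.e. rho_reg = (direct sum over all irreducibles V_i) d_i V_i. The irreducible dimensions for Z/5Z x D_10 are 1, 1, 1, 1, 1, 1, 1, 1, 1, 1, 1, 1, 1, 1, 1, 1, 1, 1, 1, 1, 2, 2, 2, 2, 2, 2, 2, 2, 2, 2, 2, 2, 2, 2, 2, 2, 2, 2, 2, 2: 20 irreducibles of dimension 1, each with multiplicity 1; 20 irreducibles of dimension 2, each with multiplicity 2. Total dimension 20*1*1 + 20*2*2 = 100 = |G|.

Proof sketch: General theorem: in the regular representation of a finite group G, each irreducible appears with multiplicity equal to its dimension. Check: dim(rho_reg) = sum d_i^2 = 1 + 1 + 1 + 1 + 1 + 1 + 1 + 1 + 1 + 1 + 1 + 1 + 1 + 1 + 1 + 1 + 1 + 1 + 1 + 1 + 4 + 4 + 4 + 4 + 4 + 4 + 4 + 4 + 4 + 4 + 4 + 4 + 4 + 4 + 4 + 4 + 4 + 4 + 4 + 4 = 100 = |G|.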